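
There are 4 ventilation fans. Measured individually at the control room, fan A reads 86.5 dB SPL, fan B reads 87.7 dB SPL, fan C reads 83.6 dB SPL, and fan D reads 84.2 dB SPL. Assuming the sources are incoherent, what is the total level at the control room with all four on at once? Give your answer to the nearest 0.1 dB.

91.8 dB SPL

Add the sources as powers (linear), then convert back to dB:
L_total = 10·log₁₀(10^(86.5/10) + 10^(87.7/10) + 10^(83.6/10) + 10^(84.2/10)) = 10·log₁₀(1528000000) = 91.8 dB SPL.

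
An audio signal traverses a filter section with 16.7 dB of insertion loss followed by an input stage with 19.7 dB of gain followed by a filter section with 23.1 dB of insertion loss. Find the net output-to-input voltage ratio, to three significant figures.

Net gain = (−16.7) + 19.7 + (−23.1) = -20.1 dB.
Voltage ratio = 10^(-20.1/20) = 0.0989.

0.0989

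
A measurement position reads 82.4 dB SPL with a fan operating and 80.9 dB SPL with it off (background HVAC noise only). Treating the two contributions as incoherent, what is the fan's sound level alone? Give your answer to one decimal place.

77.1 dB SPL

Background correction is a power subtraction:
L_src = 10·log₁₀(10^(82.4/10) − 10^(80.9/10)) = 10·log₁₀(50750000) = 77.1 dB SPL.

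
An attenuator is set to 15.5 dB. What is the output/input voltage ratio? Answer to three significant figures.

0.168

Voltage ratio = 10^(dB/20).
10^(-15.5/20) = 10^(-0.7750) = 0.168.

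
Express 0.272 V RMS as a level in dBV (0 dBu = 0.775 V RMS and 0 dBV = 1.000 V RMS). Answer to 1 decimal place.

-11.3 dBV

dBV = 20·log₁₀(V / 1.000 V).
20·log₁₀(0.272/1.000) = -11.3 dBV.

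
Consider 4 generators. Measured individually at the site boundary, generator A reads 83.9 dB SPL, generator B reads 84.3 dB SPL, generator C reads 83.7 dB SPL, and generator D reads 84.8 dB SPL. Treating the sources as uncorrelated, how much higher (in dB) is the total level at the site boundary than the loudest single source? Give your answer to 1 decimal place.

5.4 dB

Add the sources as powers (linear), then convert back to dB:
L_total = 10·log₁₀(10^(83.9/10) + 10^(84.3/10) + 10^(83.7/10) + 10^(84.8/10)) = 90.22 dB SPL.
Excess over the loudest (84.8 dB): 90.22 − 84.8 = 5.4 dB.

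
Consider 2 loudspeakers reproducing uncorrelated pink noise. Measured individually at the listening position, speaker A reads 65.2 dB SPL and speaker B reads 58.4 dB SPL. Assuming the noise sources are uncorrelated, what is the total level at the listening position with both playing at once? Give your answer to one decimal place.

Add the sources as powers (linear), then convert back to dB:
L_total = 10·log₁₀(10^(65.2/10) + 10^(58.4/10)) = 10·log₁₀(4003000) = 66.0 dB SPL.

66.0 dB SPL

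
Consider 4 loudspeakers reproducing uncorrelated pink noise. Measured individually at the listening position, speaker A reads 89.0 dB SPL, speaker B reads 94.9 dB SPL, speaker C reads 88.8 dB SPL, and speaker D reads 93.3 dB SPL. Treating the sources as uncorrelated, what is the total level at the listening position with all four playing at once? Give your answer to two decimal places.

Uncorrelated sources add in intensity (power), not in dB.
L_total = 10·log₁₀(10^(89.0/10) + 10^(94.9/10) + 10^(88.8/10) + 10^(93.3/10)) = 10·log₁₀(6781000000) = 98.31 dB SPL.

98.31 dB SPL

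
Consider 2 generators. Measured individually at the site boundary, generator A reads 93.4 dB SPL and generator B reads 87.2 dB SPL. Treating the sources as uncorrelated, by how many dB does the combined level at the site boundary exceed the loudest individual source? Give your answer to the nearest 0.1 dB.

0.9 dB

Incoherent sources sum as intensities:
L_total = 10·log₁₀(10^(93.4/10) + 10^(87.2/10)) = 94.33 dB SPL.
Excess over the loudest (93.4 dB): 94.33 − 93.4 = 0.9 dB.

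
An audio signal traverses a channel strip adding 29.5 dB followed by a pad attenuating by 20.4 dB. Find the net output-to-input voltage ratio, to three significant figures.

2.85

Net gain = 29.5 + (−20.4) = 9.1 dB.
Voltage ratio = 10^(9.1/20) = 2.85.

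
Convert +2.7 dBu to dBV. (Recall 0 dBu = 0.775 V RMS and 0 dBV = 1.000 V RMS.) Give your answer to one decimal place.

The offset between the scales is 20·log₁₀(0.775/1.000) = −2.214 dB.
So dBV = +2.7 − 2.214 = +0.5 dBV.

+0.5 dBV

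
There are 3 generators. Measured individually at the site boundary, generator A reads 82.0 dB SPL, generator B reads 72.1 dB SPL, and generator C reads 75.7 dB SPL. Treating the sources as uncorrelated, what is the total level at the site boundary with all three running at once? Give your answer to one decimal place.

Uncorrelated sources add in intensity (power), not in dB.
L_total = 10·log₁₀(10^(82.0/10) + 10^(72.1/10) + 10^(75.7/10)) = 10·log₁₀(211900000) = 83.3 dB SPL.

83.3 dB SPL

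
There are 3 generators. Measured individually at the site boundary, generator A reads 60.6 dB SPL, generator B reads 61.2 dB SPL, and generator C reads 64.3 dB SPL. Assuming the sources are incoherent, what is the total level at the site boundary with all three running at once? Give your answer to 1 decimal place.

67.1 dB SPL

Incoherent sources sum as intensities:
L_total = 10·log₁₀(10^(60.6/10) + 10^(61.2/10) + 10^(64.3/10)) = 10·log₁₀(5158000) = 67.1 dB SPL.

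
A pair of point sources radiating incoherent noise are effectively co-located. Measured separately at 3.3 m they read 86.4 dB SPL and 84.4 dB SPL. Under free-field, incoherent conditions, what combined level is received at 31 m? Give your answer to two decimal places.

Combined at 3.3 m: 10·log₁₀(10^(86.4/10)+10^(84.4/10)) = 88.524 dB SPL.
Then apply −20·log₁₀(31/3.3) = -19.457 dB → 69.07 dB SPL.

69.07 dB SPL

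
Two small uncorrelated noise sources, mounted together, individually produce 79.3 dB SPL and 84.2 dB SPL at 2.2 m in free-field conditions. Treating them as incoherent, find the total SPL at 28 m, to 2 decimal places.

Combined at 2.2 m: 10·log₁₀(10^(79.3/10)+10^(84.2/10)) = 85.418 dB SPL.
Then apply −20·log₁₀(28/2.2) = -22.095 dB → 63.32 dB SPL.

63.32 dB SPL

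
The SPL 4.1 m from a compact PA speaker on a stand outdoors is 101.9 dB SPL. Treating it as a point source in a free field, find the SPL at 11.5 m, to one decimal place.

Free-field point source: level drops by 20·log₁₀ of the distance ratio.
ΔL = −20·log₁₀(11.5/4.1) = -8.96 dB, so L₂ = 101.9 + (-8.96) = 92.9 dB SPL.

92.9 dB SPL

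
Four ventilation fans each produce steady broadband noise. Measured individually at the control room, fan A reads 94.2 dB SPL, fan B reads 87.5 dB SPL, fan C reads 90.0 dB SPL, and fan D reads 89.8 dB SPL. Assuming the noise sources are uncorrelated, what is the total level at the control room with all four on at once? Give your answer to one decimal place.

97.1 dB SPL

Add the sources as powers (linear), then convert back to dB:
L_total = 10·log₁₀(10^(94.2/10) + 10^(87.5/10) + 10^(90.0/10) + 10^(89.8/10)) = 10·log₁₀(5148000000) = 97.1 dB SPL.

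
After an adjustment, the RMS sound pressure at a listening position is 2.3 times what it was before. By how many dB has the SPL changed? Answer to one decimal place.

7.2 dB

SPL change from a pressure ratio uses the 20·log₁₀ form:
20·log₁₀(2.3) = 7.2 dB.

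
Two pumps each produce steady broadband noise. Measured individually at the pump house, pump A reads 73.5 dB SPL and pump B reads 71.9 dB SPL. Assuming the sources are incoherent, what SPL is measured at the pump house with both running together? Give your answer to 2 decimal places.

75.78 dB SPL

Add the sources as powers (linear), then convert back to dB:
L_total = 10·log₁₀(10^(73.5/10) + 10^(71.9/10)) = 10·log₁₀(37880000) = 75.78 dB SPL.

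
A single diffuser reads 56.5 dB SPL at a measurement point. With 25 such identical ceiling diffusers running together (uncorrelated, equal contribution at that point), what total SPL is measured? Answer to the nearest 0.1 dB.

25 equal incoherent sources raise the level by 10·log₁₀(25) = 13.98 dB.
L_total = 56.5 + 13.98 = 70.5 dB SPL.

70.5 dB SPL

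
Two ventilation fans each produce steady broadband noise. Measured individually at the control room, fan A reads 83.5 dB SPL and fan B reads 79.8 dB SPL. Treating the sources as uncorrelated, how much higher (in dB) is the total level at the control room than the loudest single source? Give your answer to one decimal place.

1.5 dB

Add the sources as powers (linear), then convert back to dB:
L_total = 10·log₁₀(10^(83.5/10) + 10^(79.8/10)) = 85.04 dB SPL.
Excess over the loudest (83.5 dB): 85.04 − 83.5 = 1.5 dB.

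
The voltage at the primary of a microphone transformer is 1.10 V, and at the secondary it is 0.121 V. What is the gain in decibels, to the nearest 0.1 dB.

-19.2 dB

For a voltage ratio, dB = 20·log₁₀(V₂/V₁).
20·log₁₀(0.121/1.10) = 20·log₁₀(0.1100) = -19.2 dB.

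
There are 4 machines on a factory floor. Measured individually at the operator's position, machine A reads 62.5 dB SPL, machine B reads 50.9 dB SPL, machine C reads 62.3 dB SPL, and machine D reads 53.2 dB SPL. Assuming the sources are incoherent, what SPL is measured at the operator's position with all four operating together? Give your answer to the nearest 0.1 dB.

65.8 dB SPL

Uncorrelated sources add in intensity (power), not in dB.
L_total = 10·log₁₀(10^(62.5/10) + 10^(50.9/10) + 10^(62.3/10) + 10^(53.2/10)) = 10·log₁₀(3808000) = 65.8 dB SPL.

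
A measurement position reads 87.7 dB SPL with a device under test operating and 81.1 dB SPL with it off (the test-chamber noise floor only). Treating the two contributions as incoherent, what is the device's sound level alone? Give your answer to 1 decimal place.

86.6 dB SPL

Remove the background by subtracting linear intensities:
L_src = 10·log₁₀(10^(87.7/10) − 10^(81.1/10)) = 10·log₁₀(460000000) = 86.6 dB SPL.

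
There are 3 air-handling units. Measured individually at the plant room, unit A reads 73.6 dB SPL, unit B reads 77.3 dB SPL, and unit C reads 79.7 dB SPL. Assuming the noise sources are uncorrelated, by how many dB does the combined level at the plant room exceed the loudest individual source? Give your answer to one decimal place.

Add the sources as powers (linear), then convert back to dB:
L_total = 10·log₁₀(10^(73.6/10) + 10^(77.3/10) + 10^(79.7/10)) = 82.30 dB SPL.
Excess over the loudest (79.7 dB): 82.30 − 79.7 = 2.6 dB.

2.6 dB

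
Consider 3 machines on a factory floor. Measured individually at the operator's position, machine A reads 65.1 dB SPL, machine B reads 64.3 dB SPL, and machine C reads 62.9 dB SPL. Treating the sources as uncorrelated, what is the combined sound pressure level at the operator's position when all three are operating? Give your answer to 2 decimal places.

Incoherent sources sum as intensities:
L_total = 10·log₁₀(10^(65.1/10) + 10^(64.3/10) + 10^(62.9/10)) = 10·log₁₀(7877000) = 68.96 dB SPL.

68.96 dB SPL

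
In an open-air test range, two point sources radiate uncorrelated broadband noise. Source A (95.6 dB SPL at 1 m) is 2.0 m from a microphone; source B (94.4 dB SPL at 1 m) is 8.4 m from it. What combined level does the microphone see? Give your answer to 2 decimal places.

89.76 dB SPL

At the listener: L_A = 95.6 − 20·log₁₀(2.0) = 89.579 dB; L_B = 94.4 − 20·log₁₀(8.4) = 75.914 dB.
Combined: 10·log₁₀(10^(89.579/10)+10^(75.914/10)) = 89.76 dB SPL.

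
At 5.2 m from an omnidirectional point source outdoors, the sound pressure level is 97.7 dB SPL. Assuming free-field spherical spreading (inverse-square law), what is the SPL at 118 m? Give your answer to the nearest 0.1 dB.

70.6 dB SPL

For a point source in a free field, ΔL = −20·log₁₀(d₂/d₁).
ΔL = −20·log₁₀(118/5.2) = -27.12 dB, so L₂ = 97.7 + (-27.12) = 70.6 dB SPL.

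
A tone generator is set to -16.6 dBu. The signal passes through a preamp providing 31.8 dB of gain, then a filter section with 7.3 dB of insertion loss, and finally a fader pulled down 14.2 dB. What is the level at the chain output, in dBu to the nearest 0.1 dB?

Gain stages sum in dB:
-16.6 + 31.8 − 7.3 − 14.2 = -6.3 dBu.

-6.3 dBu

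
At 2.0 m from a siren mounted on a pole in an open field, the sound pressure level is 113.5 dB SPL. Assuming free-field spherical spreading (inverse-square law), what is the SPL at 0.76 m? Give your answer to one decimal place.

121.9 dB SPL

For a point source in a free field, ΔL = −20·log₁₀(d₂/d₁).
ΔL = −20·log₁₀(0.76/2.0) = 8.40 dB, so L₂ = 113.5 + (8.40) = 121.9 dB SPL.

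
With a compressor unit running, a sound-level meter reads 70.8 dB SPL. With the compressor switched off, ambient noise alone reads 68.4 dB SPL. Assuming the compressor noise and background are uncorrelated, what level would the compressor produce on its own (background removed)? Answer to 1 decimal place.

67.1 dB SPL

Background correction is a power subtraction:
L_src = 10·log₁₀(10^(70.8/10) − 10^(68.4/10)) = 10·log₁₀(5104000) = 67.1 dB SPL.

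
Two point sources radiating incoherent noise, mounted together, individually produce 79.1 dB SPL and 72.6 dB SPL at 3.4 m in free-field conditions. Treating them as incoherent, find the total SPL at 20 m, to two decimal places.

Combined at 3.4 m: 10·log₁₀(10^(79.1/10)+10^(72.6/10)) = 79.977 dB SPL.
Then apply −20·log₁₀(20/3.4) = -15.391 dB → 64.59 dB SPL.

64.59 dB SPL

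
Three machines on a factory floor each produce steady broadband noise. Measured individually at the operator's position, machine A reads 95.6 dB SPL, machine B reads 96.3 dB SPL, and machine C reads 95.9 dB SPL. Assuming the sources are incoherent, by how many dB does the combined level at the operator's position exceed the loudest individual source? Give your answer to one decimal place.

Uncorrelated sources add in intensity (power), not in dB.
L_total = 10·log₁₀(10^(95.6/10) + 10^(96.3/10) + 10^(95.9/10)) = 100.71 dB SPL.
Excess over the loudest (96.3 dB): 100.71 − 96.3 = 4.4 dB.

4.4 dB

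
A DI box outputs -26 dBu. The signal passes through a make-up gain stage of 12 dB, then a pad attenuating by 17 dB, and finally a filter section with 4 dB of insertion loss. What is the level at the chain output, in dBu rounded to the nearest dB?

Gain stages sum in dB:
-26 + 12 − 17 − 4 = -35 dBu.

-35 dBu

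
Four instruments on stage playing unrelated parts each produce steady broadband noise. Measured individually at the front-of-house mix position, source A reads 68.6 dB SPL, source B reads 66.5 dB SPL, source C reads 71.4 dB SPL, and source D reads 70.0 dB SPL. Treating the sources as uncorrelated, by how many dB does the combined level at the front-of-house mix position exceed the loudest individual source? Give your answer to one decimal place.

Uncorrelated sources add in intensity (power), not in dB.
L_total = 10·log₁₀(10^(68.6/10) + 10^(66.5/10) + 10^(71.4/10) + 10^(70.0/10)) = 75.50 dB SPL.
Excess over the loudest (71.4 dB): 75.50 − 71.4 = 4.1 dB.

4.1 dB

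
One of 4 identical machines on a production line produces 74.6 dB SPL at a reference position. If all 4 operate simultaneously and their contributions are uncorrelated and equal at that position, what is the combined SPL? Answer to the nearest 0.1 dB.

4 equal incoherent sources raise the level by 10·log₁₀(4) = 6.02 dB.
L_total = 74.6 + 6.02 = 80.6 dB SPL.

80.6 dB SPL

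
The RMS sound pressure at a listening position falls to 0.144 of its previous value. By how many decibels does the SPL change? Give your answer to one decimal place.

SPL change from a pressure ratio uses the 20·log₁₀ form:
20·log₁₀(0.144) = -16.8 dB.

-16.8 dB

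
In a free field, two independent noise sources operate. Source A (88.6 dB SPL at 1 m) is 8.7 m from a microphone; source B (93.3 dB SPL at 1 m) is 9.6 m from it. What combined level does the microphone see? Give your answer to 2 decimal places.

75.15 dB SPL

At the listener: L_A = 88.6 − 20·log₁₀(8.7) = 69.810 dB; L_B = 93.3 − 20·log₁₀(9.6) = 73.655 dB.
Combined: 10·log₁₀(10^(69.810/10)+10^(73.655/10)) = 75.15 dB SPL.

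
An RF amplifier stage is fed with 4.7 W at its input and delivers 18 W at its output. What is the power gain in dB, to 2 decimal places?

Power ratio → dB uses the 10·log₁₀ form:
10·log₁₀(18/4.7) = 10·log₁₀(3.830) = 5.83 dB.

5.83 dB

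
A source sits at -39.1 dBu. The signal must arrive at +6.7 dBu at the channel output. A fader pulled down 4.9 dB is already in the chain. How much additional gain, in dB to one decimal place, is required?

50.7 dB

The required make-up gain is the shortfall in the dB sum.
G = +6.7 − (-39.1) + 4.9 = 50.7 dB.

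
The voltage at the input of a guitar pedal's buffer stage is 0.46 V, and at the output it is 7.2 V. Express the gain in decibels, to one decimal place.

23.9 dB

For a voltage ratio, dB = 20·log₁₀(V₂/V₁).
20·log₁₀(7.2/0.46) = 20·log₁₀(15.65) = 23.9 dB.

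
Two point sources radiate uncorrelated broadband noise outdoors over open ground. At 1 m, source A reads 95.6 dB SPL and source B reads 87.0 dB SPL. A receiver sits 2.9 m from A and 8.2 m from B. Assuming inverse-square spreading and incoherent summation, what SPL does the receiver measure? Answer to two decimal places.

At the listener: L_A = 95.6 − 20·log₁₀(2.9) = 86.352 dB; L_B = 87.0 − 20·log₁₀(8.2) = 68.724 dB.
Combined: 10·log₁₀(10^(86.352/10)+10^(68.724/10)) = 86.43 dB SPL.

86.43 dB SPL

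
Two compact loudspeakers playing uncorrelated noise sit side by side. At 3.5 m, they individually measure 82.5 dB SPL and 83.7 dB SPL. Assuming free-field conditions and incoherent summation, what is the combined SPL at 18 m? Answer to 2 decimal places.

Combined at 3.5 m: 10·log₁₀(10^(82.5/10)+10^(83.7/10)) = 86.152 dB SPL.
Then apply −20·log₁₀(18/3.5) = -14.224 dB → 71.93 dB SPL.

71.93 dB SPL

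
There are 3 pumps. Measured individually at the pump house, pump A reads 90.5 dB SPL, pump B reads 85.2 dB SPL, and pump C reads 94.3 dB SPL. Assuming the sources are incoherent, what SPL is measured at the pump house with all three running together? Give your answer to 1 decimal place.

Incoherent sources sum as intensities:
L_total = 10·log₁₀(10^(90.5/10) + 10^(85.2/10) + 10^(94.3/10)) = 10·log₁₀(4145000000) = 96.2 dB SPL.

96.2 dB SPL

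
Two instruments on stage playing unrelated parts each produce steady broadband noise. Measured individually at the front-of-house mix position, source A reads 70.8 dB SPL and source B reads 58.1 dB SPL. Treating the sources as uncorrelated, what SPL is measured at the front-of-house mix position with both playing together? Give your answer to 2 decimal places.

71.03 dB SPL

Uncorrelated sources add in intensity (power), not in dB.
L_total = 10·log₁₀(10^(70.8/10) + 10^(58.1/10)) = 10·log₁₀(12670000) = 71.03 dB SPL.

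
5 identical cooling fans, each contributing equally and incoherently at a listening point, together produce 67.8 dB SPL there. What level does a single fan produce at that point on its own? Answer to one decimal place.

60.8 dB SPL

5 equal incoherent sources add 10·log₁₀(5) = 6.99 dB over one source.
L_one = 67.8 − 6.99 = 60.8 dB SPL.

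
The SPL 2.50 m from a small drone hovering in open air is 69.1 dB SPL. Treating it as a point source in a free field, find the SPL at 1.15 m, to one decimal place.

For a point source in a free field, ΔL = −20·log₁₀(d₂/d₁).
ΔL = −20·log₁₀(1.15/2.50) = 6.74 dB, so L₂ = 69.1 + (6.74) = 75.8 dB SPL.

75.8 dB SPL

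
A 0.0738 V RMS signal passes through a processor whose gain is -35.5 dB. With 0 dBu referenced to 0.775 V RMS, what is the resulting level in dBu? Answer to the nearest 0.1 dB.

Input level: 20·log₁₀(0.0738/0.775) = -20.42 dBu.
Output: -20.42 − 35.5 = -55.9 dBu.

-55.9 dBu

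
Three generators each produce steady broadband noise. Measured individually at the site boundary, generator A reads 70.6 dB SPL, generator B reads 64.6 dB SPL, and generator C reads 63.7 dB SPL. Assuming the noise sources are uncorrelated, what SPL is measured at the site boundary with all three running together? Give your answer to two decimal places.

72.23 dB SPL

Uncorrelated sources add in intensity (power), not in dB.
L_total = 10·log₁₀(10^(70.6/10) + 10^(64.6/10) + 10^(63.7/10)) = 10·log₁₀(16710000) = 72.23 dB SPL.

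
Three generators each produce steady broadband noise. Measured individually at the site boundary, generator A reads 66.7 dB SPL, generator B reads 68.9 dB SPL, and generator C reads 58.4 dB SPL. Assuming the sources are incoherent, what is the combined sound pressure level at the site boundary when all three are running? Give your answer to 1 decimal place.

Incoherent sources sum as intensities:
L_total = 10·log₁₀(10^(66.7/10) + 10^(68.9/10) + 10^(58.4/10)) = 10·log₁₀(13130000) = 71.2 dB SPL.

71.2 dB SPL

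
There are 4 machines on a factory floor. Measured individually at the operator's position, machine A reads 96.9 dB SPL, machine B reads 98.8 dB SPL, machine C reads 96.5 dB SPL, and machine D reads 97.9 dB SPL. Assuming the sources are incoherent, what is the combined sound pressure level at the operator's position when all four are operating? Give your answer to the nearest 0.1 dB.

Uncorrelated sources add in intensity (power), not in dB.
L_total = 10·log₁₀(10^(96.9/10) + 10^(98.8/10) + 10^(96.5/10) + 10^(97.9/10)) = 10·log₁₀(23116000000) = 103.6 dB SPL.

103.6 dB SPL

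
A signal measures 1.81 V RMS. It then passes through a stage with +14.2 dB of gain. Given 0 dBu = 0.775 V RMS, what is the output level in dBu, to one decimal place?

+21.6 dBu

Input level: 20·log₁₀(1.81/0.775) = 7.37 dBu.
Output: 7.37 + 14.2 = +21.6 dBu.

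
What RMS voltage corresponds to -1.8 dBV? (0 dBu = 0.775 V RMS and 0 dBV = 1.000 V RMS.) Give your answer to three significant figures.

0.813 V

V = 1.000 V × 10^(-1.8/20).
= 1.000 × 0.8128 = 0.813 V.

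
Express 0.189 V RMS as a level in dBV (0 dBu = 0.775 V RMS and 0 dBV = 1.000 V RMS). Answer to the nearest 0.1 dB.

-14.5 dBV

dBV = 20·log₁₀(V / 1.000 V).
20·log₁₀(0.189/1.000) = -14.5 dBV.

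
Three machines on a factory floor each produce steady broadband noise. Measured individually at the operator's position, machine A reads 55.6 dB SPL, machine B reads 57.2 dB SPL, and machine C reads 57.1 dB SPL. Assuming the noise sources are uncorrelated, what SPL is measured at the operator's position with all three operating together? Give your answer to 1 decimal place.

Uncorrelated sources add in intensity (power), not in dB.
L_total = 10·log₁₀(10^(55.6/10) + 10^(57.2/10) + 10^(57.1/10)) = 10·log₁₀(1401000) = 61.5 dB SPL.

61.5 dB SPL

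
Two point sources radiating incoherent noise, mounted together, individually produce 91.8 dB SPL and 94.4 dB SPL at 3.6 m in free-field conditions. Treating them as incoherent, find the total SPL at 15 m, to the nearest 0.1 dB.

Combined at 3.6 m: 10·log₁₀(10^(91.8/10)+10^(94.4/10)) = 96.30 dB SPL.
Then apply −20·log₁₀(15/3.6) = -12.40 dB → 83.9 dB SPL.

83.9 dB SPL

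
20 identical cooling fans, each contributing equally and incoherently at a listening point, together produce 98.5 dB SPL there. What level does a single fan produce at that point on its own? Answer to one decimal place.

85.5 dB SPL

20 equal incoherent sources add 10·log₁₀(20) = 13.01 dB over one source.
L_one = 98.5 − 13.01 = 85.5 dB SPL.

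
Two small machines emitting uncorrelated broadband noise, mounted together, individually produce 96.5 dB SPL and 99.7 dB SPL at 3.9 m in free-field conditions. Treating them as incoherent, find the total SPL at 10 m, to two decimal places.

93.22 dB SPL

Combined at 3.9 m: 10·log₁₀(10^(96.5/10)+10^(99.7/10)) = 101.399 dB SPL.
Then apply −20·log₁₀(10/3.9) = -8.179 dB → 93.22 dB SPL.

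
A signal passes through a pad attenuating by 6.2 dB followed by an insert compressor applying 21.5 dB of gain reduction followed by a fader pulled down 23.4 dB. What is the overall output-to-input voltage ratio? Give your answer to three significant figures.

0.00279

Net gain = (−6.2) + (−21.5) + (−23.4) = -51.1 dB.
Voltage ratio = 10^(-51.1/20) = 0.00279.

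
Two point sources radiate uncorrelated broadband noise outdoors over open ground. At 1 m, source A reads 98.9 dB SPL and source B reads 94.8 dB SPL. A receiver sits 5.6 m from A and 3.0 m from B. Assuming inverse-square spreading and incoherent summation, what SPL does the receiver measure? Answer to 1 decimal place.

At the listener: L_A = 98.9 − 20·log₁₀(5.6) = 83.94 dB; L_B = 94.8 − 20·log₁₀(3.0) = 85.26 dB.
Combined: 10·log₁₀(10^(83.94/10)+10^(85.26/10)) = 87.7 dB SPL.

87.7 dB SPL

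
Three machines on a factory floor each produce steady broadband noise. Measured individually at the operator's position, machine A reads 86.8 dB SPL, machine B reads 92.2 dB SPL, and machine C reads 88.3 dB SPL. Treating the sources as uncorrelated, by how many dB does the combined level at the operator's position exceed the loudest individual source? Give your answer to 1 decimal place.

2.3 dB

Incoherent sources sum as intensities:
L_total = 10·log₁₀(10^(86.8/10) + 10^(92.2/10) + 10^(88.3/10)) = 94.49 dB SPL.
Excess over the loudest (92.2 dB): 94.49 − 92.2 = 2.3 dB.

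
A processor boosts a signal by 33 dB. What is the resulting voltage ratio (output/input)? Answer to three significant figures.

44.7

Voltage ratio = 10^(dB/20).
10^(33/20) = 10^(1.650) = 44.7.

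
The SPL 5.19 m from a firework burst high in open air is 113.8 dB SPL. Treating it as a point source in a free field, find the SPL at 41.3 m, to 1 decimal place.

Inverse-square spreading gives ΔL = −20·log₁₀(d₂/d₁).
ΔL = −20·log₁₀(41.3/5.19) = -18.02 dB, so L₂ = 113.8 + (-18.02) = 95.8 dB SPL.

95.8 dB SPL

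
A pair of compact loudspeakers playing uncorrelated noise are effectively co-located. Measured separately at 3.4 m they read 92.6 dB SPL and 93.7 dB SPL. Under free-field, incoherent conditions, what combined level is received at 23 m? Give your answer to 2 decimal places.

Combined at 3.4 m: 10·log₁₀(10^(92.6/10)+10^(93.7/10)) = 96.195 dB SPL.
Then apply −20·log₁₀(23/3.4) = -16.605 dB → 79.59 dB SPL.

79.59 dB SPL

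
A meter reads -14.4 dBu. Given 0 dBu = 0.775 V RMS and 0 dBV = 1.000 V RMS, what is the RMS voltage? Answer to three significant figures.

V = 0.775 V × 10^(-14.4/20).
= 0.775 × 0.1905 = 0.148 V.

0.148 V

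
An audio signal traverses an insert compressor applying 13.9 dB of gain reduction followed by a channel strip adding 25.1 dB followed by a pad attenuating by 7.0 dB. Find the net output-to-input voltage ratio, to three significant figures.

1.62

Net gain = (−13.9) + 25.1 + (−7.0) = 4.2 dB.
Voltage ratio = 10^(4.2/20) = 1.62.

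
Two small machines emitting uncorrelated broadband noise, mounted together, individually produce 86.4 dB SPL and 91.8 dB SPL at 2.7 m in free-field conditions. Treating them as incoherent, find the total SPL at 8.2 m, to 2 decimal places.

83.25 dB SPL

Combined at 2.7 m: 10·log₁₀(10^(86.4/10)+10^(91.8/10)) = 92.901 dB SPL.
Then apply −20·log₁₀(8.2/2.7) = -9.649 dB → 83.25 dB SPL.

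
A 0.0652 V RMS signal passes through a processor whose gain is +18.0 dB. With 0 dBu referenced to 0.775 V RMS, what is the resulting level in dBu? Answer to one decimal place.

-3.5 dBu

Input level: 20·log₁₀(0.0652/0.775) = -21.50 dBu.
Output: -21.50 + 18.0 = -3.5 dBu.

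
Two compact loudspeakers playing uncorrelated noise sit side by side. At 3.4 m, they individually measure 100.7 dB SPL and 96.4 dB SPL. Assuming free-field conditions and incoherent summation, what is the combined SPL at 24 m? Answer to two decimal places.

Combined at 3.4 m: 10·log₁₀(10^(100.7/10)+10^(96.4/10)) = 102.072 dB SPL.
Then apply −20·log₁₀(24/3.4) = -16.975 dB → 85.10 dB SPL.

85.10 dB SPL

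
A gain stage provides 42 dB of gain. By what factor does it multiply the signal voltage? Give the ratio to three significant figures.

Voltage ratio = 10^(dB/20).
10^(42/20) = 10^(2.100) = 126.

126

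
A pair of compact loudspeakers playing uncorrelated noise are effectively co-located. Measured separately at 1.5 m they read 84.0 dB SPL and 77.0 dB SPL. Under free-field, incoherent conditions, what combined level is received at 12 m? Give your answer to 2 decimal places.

Combined at 1.5 m: 10·log₁₀(10^(84.0/10)+10^(77.0/10)) = 84.790 dB SPL.
Then apply −20·log₁₀(12/1.5) = -18.062 dB → 66.73 dB SPL.

66.73 dB SPL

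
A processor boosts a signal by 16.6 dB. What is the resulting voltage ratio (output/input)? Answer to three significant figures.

Voltage ratio = 10^(dB/20).
10^(16.6/20) = 10^(0.8300) = 6.76.

6.76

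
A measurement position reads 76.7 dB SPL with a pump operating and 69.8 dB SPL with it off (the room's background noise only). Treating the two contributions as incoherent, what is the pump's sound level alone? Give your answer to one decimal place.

75.7 dB SPL

Remove the background by subtracting linear intensities:
L_src = 10·log₁₀(10^(76.7/10) − 10^(69.8/10)) = 10·log₁₀(37220000) = 75.7 dB SPL.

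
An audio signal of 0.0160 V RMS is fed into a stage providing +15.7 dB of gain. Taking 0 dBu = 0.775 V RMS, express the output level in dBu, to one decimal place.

Input level: 20·log₁₀(0.0160/0.775) = -33.70 dBu.
Output: -33.70 + 15.7 = -18.0 dBu.

-18.0 dBu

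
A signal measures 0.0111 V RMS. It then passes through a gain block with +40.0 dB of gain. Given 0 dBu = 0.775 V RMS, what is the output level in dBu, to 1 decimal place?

+3.1 dBu

Input level: 20·log₁₀(0.0111/0.775) = -36.88 dBu.
Output: -36.88 + 40.0 = +3.1 dBu.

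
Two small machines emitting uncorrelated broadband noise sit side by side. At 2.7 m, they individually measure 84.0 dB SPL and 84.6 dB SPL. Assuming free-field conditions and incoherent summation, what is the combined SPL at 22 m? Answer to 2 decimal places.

Combined at 2.7 m: 10·log₁₀(10^(84.0/10)+10^(84.6/10)) = 87.321 dB SPL.
Then apply −20·log₁₀(22/2.7) = -18.221 dB → 69.10 dB SPL.

69.10 dB SPL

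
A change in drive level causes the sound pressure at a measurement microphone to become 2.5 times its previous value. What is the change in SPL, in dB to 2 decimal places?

7.96 dB

SPL change from a pressure ratio uses the 20·log₁₀ form:
20·log₁₀(2.5) = 7.96 dB.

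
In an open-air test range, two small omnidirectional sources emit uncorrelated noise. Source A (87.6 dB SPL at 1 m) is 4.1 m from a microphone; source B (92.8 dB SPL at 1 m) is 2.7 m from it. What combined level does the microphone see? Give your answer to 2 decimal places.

84.71 dB SPL

At the listener: L_A = 87.6 − 20·log₁₀(4.1) = 75.344 dB; L_B = 92.8 − 20·log₁₀(2.7) = 84.173 dB.
Combined: 10·log₁₀(10^(75.344/10)+10^(84.173/10)) = 84.71 dB SPL.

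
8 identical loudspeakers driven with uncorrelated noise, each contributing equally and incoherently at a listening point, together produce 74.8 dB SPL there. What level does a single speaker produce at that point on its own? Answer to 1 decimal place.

8 equal incoherent sources add 10·log₁₀(8) = 9.03 dB over one source.
L_one = 74.8 − 9.03 = 65.8 dB SPL.

65.8 dB SPL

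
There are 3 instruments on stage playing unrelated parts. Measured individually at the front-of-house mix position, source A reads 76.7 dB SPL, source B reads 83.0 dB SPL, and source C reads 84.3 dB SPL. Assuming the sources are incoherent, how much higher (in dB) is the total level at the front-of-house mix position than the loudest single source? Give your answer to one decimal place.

2.8 dB

Add the sources as powers (linear), then convert back to dB:
L_total = 10·log₁₀(10^(76.7/10) + 10^(83.0/10) + 10^(84.3/10)) = 87.12 dB SPL.
Excess over the loudest (84.3 dB): 87.12 − 84.3 = 2.8 dB.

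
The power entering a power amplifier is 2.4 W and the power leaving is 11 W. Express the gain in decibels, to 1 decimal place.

6.6 dB

For a power ratio, dB = 10·log₁₀(P₂/P₁).
10·log₁₀(11/2.4) = 10·log₁₀(4.583) = 6.6 dB.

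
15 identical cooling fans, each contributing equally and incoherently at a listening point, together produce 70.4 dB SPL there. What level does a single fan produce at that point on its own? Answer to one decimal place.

58.6 dB SPL

15 equal incoherent sources add 10·log₁₀(15) = 11.76 dB over one source.
L_one = 70.4 − 11.76 = 58.6 dB SPL.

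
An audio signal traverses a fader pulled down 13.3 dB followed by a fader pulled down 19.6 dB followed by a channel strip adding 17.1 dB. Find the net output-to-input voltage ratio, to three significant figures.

0.162

Net gain = (−13.3) + (−19.6) + 17.1 = -15.8 dB.
Voltage ratio = 10^(-15.8/20) = 0.162.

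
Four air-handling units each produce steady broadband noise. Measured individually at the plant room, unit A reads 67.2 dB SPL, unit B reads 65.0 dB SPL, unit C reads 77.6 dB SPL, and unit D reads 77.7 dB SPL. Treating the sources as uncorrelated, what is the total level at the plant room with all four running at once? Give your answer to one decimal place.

Uncorrelated sources add in intensity (power), not in dB.
L_total = 10·log₁₀(10^(67.2/10) + 10^(65.0/10) + 10^(77.6/10) + 10^(77.7/10)) = 10·log₁₀(124800000) = 81.0 dB SPL.

81.0 dB SPL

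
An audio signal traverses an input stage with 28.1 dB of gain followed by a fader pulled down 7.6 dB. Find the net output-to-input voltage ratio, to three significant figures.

Net gain = 28.1 + (−7.6) = 20.5 dB.
Voltage ratio = 10^(20.5/20) = 10.6.

10.6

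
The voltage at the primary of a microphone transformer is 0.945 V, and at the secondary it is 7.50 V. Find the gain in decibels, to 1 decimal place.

Voltage ratio → dB uses the 20·log₁₀ form:
20·log₁₀(7.50/0.945) = 20·log₁₀(7.937) = 18.0 dB.

18.0 dB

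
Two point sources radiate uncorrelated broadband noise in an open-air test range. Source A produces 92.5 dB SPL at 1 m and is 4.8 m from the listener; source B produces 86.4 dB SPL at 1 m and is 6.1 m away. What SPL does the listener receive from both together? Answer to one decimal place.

At the listener: L_A = 92.5 − 20·log₁₀(4.8) = 78.88 dB; L_B = 86.4 − 20·log₁₀(6.1) = 70.69 dB.
Combined: 10·log₁₀(10^(78.88/10)+10^(70.69/10)) = 79.5 dB SPL.

79.5 dB SPL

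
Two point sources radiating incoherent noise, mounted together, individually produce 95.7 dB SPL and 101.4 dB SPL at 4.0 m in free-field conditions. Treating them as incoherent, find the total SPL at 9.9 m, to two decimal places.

Combined at 4.0 m: 10·log₁₀(10^(95.7/10)+10^(101.4/10)) = 102.435 dB SPL.
Then apply −20·log₁₀(9.9/4.0) = -7.872 dB → 94.56 dB SPL.

94.56 dB SPL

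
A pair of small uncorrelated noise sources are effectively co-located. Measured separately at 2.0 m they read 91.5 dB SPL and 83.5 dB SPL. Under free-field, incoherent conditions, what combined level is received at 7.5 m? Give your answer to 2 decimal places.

80.66 dB SPL

Combined at 2.0 m: 10·log₁₀(10^(91.5/10)+10^(83.5/10)) = 92.139 dB SPL.
Then apply −20·log₁₀(7.5/2.0) = -11.481 dB → 80.66 dB SPL.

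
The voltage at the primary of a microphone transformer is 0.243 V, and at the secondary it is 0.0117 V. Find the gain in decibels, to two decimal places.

-26.35 dB

Voltage ratio → dB uses the 20·log₁₀ form:
20·log₁₀(0.0117/0.243) = 20·log₁₀(0.04815) = -26.35 dB.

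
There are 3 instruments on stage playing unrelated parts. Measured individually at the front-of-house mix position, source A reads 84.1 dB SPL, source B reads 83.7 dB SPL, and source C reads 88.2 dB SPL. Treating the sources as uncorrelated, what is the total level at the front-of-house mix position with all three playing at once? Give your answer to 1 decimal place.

Uncorrelated sources add in intensity (power), not in dB.
L_total = 10·log₁₀(10^(84.1/10) + 10^(83.7/10) + 10^(88.2/10)) = 10·log₁₀(1152000000) = 90.6 dB SPL.

90.6 dB SPL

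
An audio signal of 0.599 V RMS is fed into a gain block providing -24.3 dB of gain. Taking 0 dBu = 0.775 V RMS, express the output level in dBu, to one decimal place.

Input level: 20·log₁₀(0.599/0.775) = -2.24 dBu.
Output: -2.24 − 24.3 = -26.5 dBu.

-26.5 dBu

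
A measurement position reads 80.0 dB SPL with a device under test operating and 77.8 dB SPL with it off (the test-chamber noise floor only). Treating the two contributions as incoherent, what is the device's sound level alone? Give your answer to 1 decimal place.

76.0 dB SPL

Remove the background by subtracting linear intensities:
L_src = 10·log₁₀(10^(80.0/10) − 10^(77.8/10)) = 10·log₁₀(39740000) = 76.0 dB SPL.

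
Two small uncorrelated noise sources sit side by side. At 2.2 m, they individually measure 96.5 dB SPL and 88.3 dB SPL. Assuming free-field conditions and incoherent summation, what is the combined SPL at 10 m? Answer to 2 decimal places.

83.96 dB SPL

Combined at 2.2 m: 10·log₁₀(10^(96.5/10)+10^(88.3/10)) = 97.112 dB SPL.
Then apply −20·log₁₀(10/2.2) = -13.152 dB → 83.96 dB SPL.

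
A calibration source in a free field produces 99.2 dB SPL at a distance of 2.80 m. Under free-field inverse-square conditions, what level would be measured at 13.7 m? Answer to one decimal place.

85.4 dB SPL

Inverse-square spreading gives ΔL = −20·log₁₀(d₂/d₁).
ΔL = −20·log₁₀(13.7/2.80) = -13.79 dB, so L₂ = 99.2 + (-13.79) = 85.4 dB SPL.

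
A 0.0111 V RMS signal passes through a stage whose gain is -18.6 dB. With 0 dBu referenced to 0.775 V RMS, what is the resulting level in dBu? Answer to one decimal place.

-55.5 dBu

Input level: 20·log₁₀(0.0111/0.775) = -36.88 dBu.
Output: -36.88 − 18.6 = -55.5 dBu.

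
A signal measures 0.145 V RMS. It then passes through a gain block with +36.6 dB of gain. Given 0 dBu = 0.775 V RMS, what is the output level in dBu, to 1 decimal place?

Input level: 20·log₁₀(0.145/0.775) = -14.56 dBu.
Output: -14.56 + 36.6 = +22.0 dBu.

+22.0 dBu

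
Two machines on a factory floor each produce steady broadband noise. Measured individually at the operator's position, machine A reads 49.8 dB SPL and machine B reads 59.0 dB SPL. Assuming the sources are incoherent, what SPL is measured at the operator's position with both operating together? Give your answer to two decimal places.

59.49 dB SPL

Uncorrelated sources add in intensity (power), not in dB.
L_total = 10·log₁₀(10^(49.8/10) + 10^(59.0/10)) = 10·log₁₀(889800) = 59.49 dB SPL.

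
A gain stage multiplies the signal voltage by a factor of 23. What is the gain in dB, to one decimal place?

Voltage is an amplitude quantity, so gain = 20·log₁₀(V_out/V_in).
20·log₁₀(23) = 27.2 dB.

27.2 dB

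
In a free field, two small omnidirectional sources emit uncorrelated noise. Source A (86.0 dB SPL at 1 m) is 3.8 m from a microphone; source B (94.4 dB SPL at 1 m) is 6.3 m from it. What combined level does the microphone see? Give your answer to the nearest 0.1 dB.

79.9 dB SPL

At the listener: L_A = 86.0 − 20·log₁₀(3.8) = 74.40 dB; L_B = 94.4 − 20·log₁₀(6.3) = 78.41 dB.
Combined: 10·log₁₀(10^(74.40/10)+10^(78.41/10)) = 79.9 dB SPL.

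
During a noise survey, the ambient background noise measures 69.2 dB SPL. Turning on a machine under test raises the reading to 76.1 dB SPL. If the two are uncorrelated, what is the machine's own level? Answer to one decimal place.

75.1 dB SPL

Background correction is a power subtraction:
L_src = 10·log₁₀(10^(76.1/10) − 10^(69.2/10)) = 10·log₁₀(32420000) = 75.1 dB SPL.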